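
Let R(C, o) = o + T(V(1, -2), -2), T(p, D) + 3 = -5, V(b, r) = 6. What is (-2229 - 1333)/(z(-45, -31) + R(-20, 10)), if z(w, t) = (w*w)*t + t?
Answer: 1781/31402 ≈ 0.056716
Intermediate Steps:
T(p, D) = -8 (T(p, D) = -3 - 5 = -8)
z(w, t) = t + t*w² (z(w, t) = w²*t + t = t*w² + t = t + t*w²)
R(C, o) = -8 + o (R(C, o) = o - 8 = -8 + o)
(-2229 - 1333)/(z(-45, -31) + R(-20, 10)) = (-2229 - 1333)/(-31*(1 + (-45)²) + (-8 + 10)) = -3562/(-31*(1 + 2025) + 2) = -3562/(-31*2026 + 2) = -3562/(-62806 + 2) = -3562/(-62804) = -3562*(-1/62804) = 1781/31402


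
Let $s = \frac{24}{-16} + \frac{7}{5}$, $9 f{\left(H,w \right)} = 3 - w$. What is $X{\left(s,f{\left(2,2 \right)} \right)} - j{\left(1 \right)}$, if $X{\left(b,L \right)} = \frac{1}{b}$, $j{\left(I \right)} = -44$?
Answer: $34$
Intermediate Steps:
$f{\left(H,w \right)} = \frac{1}{3} - \frac{w}{9}$ ($f{\left(H,w \right)} = \frac{3 - w}{9} = \frac{1}{3} - \frac{w}{9}$)
$s = - \frac{1}{10}$ ($s = 24 \left(- \frac{1}{16}\right) + 7 \cdot \frac{1}{5} = - \frac{3}{2} + \frac{7}{5} = - \frac{1}{10} \approx -0.1$)
$X{\left(s,f{\left(2,2 \right)} \right)} - j{\left(1 \right)} = \frac{1}{- \frac{1}{10}} - -44 = -10 + 44 = 34$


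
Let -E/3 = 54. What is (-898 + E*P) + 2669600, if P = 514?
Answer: 2585434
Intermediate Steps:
E = -162 (E = -3*54 = -162)
(-898 + E*P) + 2669600 = (-898 - 162*514) + 2669600 = (-898 - 83268) + 2669600 = -84166 + 2669600 = 2585434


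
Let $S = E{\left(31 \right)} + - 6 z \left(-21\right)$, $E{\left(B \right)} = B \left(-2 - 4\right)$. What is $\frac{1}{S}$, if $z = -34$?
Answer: $- \frac{1}{4470} \approx -0.00022371$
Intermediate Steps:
$E{\left(B \right)} = - 6 B$ ($E{\left(B \right)} = B \left(-6\right) = - 6 B$)
$S = -4470$ ($S = \left(-6\right) 31 + \left(-6\right) \left(-34\right) \left(-21\right) = -186 + 204 \left(-21\right) = -186 - 4284 = -4470$)
$\frac{1}{S} = \frac{1}{-4470} = - \frac{1}{4470}$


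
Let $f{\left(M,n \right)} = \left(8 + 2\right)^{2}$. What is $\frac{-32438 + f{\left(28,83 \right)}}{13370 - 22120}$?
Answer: $\frac{16169}{4375} \approx 3.6958$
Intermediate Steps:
$f{\left(M,n \right)} = 100$ ($f{\left(M,n \right)} = 10^{2} = 100$)
$\frac{-32438 + f{\left(28,83 \right)}}{13370 - 22120} = \frac{-32438 + 100}{13370 - 22120} = - \frac{32338}{-8750} = \left(-32338\right) \left(- \frac{1}{8750}\right) = \frac{16169}{4375}$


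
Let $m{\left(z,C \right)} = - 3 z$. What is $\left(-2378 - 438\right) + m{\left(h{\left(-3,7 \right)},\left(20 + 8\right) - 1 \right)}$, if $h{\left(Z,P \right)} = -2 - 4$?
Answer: $-2798$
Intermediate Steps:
$h{\left(Z,P \right)} = -6$ ($h{\left(Z,P \right)} = -2 - 4 = -6$)
$\left(-2378 - 438\right) + m{\left(h{\left(-3,7 \right)},\left(20 + 8\right) - 1 \right)} = \left(-2378 - 438\right) - -18 = -2816 + 18 = -2798$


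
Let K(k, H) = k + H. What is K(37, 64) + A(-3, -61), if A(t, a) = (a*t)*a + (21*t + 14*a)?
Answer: -11979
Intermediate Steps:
K(k, H) = H + k
A(t, a) = 14*a + 21*t + t*a² (A(t, a) = t*a² + (14*a + 21*t) = 14*a + 21*t + t*a²)
K(37, 64) + A(-3, -61) = (64 + 37) + (14*(-61) + 21*(-3) - 3*(-61)²) = 101 + (-854 - 63 - 3*3721) = 101 + (-854 - 63 - 11163) = 101 - 12080 = -11979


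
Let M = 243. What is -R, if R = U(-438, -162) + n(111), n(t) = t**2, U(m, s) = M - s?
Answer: -12726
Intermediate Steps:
U(m, s) = 243 - s
R = 12726 (R = (243 - 1*(-162)) + 111**2 = (243 + 162) + 12321 = 405 + 12321 = 12726)
-R = -1*12726 = -12726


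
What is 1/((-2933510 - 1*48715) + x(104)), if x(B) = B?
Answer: -1/2982121 ≈ -3.3533e-7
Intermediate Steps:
1/((-2933510 - 1*48715) + x(104)) = 1/((-2933510 - 1*48715) + 104) = 1/((-2933510 - 48715) + 104) = 1/(-2982225 + 104) = 1/(-2982121) = -1/2982121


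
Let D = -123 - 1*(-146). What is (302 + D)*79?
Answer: 25675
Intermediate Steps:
D = 23 (D = -123 + 146 = 23)
(302 + D)*79 = (302 + 23)*79 = 325*79 = 25675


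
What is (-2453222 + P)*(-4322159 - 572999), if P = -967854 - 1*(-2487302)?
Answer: 4570971266292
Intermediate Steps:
P = 1519448 (P = -967854 + 2487302 = 1519448)
(-2453222 + P)*(-4322159 - 572999) = (-2453222 + 1519448)*(-4322159 - 572999) = -933774*(-4895158) = 4570971266292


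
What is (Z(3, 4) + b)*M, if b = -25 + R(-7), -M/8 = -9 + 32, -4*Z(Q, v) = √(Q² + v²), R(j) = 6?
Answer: 3726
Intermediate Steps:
Z(Q, v) = -√(Q² + v²)/4
M = -184 (M = -8*(-9 + 32) = -8*23 = -184)
b = -19 (b = -25 + 6 = -19)
(Z(3, 4) + b)*M = (-√(3² + 4²)/4 - 19)*(-184) = (-√(9 + 16)/4 - 19)*(-184) = (-√25/4 - 19)*(-184) = (-¼*5 - 19)*(-184) = (-5/4 - 19)*(-184) = -81/4*(-184) = 3726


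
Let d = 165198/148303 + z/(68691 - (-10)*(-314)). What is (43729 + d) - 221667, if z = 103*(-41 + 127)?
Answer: -1729796101654842/9721409953 ≈ -1.7794e+5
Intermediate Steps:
z = 8858 (z = 103*86 = 8858)
d = 12142562072/9721409953 (d = 165198/148303 + 8858/(68691 - (-10)*(-314)) = 165198*(1/148303) + 8858/(68691 - 1*3140) = 165198/148303 + 8858/(68691 - 3140) = 165198/148303 + 8858/65551 = 12142562072/9721409953 ≈ 1.2491)
(43729 + d) - 221667 = (43729 + 12142562072/9721409953) - 221667 = 425119678396809/9721409953 - 221667 = -1729796101654842/9721409953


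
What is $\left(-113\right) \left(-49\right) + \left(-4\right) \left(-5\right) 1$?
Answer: $5557$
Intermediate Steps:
$\left(-113\right) \left(-49\right) + \left(-4\right) \left(-5\right) 1 = 5537 + 20 \cdot 1 = 5537 + 20 = 5557$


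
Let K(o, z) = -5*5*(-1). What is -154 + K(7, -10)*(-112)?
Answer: -2954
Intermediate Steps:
K(o, z) = 25 (K(o, z) = -25*(-1) = 25)
-154 + K(7, -10)*(-112) = -154 + 25*(-112) = -154 - 2800 = -2954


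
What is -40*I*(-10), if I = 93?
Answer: 37200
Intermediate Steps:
-40*I*(-10) = -40*93*(-10) = -3720*(-10) = 37200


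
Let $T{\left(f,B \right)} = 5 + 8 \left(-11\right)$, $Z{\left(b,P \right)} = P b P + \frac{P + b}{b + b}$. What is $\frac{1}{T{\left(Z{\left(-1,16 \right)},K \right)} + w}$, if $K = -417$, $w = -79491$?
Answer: $- \frac{1}{79574} \approx -1.2567 \cdot 10^{-5}$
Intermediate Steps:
$Z{\left(b,P \right)} = b P^{2} + \frac{P + b}{2 b}$
$T{\left(f,B \right)} = -83$ ($T{\left(f,B \right)} = 5 - 88 = -83$)
$\frac{1}{T{\left(Z{\left(-1,16 \right)},K \right)} + w} = \frac{1}{-83 - 79491} = \frac{1}{-79574} = - \frac{1}{79574}$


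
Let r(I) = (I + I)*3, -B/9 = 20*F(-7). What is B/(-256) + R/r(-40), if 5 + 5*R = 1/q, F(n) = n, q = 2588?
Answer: -1272703/258800 ≈ -4.9177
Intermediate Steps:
B = 1260 (B = -180*(-7) = -9*(-140) = 1260)
r(I) = 6*I (r(I) = (2*I)*3 = 6*I)
R = -12939/12940 (R = -1 + (⅕)/2588 = -1 + (⅕)*(1/2588) = -1 + 1/12940 = -12939/12940 ≈ -0.99992)
B/(-256) + R/r(-40) = 1260/(-256) - 12939/(12940*(6*(-40))) = 1260*(-1/256) - 12939/12940/(-240) = -315/64 - 12939/12940*(-1/240) = -315/64 + 4313/1035200 = -1272703/258800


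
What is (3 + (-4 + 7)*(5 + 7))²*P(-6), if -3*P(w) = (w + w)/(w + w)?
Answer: -507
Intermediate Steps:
P(w) = -⅓ (P(w) = -(w + w)/(3*(w + w)) = -2*w/(3*(2*w)) = -2*w*1/(2*w)/3 = -⅓*1 = -⅓)
(3 + (-4 + 7)*(5 + 7))²*P(-6) = (3 + (-4 + 7)*(5 + 7))²*(-⅓) = (3 + 3*12)²*(-⅓) = (3 + 36)²*(-⅓) = 39²*(-⅓) = 1521*(-⅓) = -507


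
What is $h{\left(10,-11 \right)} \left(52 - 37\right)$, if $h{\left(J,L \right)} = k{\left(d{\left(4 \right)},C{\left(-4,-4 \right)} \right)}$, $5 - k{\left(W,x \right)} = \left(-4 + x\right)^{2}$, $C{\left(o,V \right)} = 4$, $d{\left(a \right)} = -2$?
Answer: $75$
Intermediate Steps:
$k{\left(W,x \right)} = 5 - \left(-4 + x\right)^{2}$
$h{\left(J,L \right)} = 5$ ($h{\left(J,L \right)} = 5 - \left(-4 + 4\right)^{2} = 5 - 0^{2} = 5 - 0 = 5 + 0 = 5$)
$h{\left(10,-11 \right)} \left(52 - 37\right) = 5 \left(52 - 37\right) = 5 \cdot 15 = 75$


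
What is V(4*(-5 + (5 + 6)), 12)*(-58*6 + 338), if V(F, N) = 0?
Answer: 0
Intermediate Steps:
V(4*(-5 + (5 + 6)), 12)*(-58*6 + 338) = 0*(-58*6 + 338) = 0*(-348 + 338) = 0*(-10) = 0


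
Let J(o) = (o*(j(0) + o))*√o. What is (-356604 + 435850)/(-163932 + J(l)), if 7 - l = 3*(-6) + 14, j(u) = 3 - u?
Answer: -3247738818/6718359937 - 3050971*√11/6718359937 ≈ -0.48492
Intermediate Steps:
l = 11 (l = 7 - (3*(-6) + 14) = 7 - (-18 + 14) = 7 - 1*(-4) = 7 + 4 = 11)
J(o) = o^(3/2)*(3 + o) (J(o) = (o*((3 - 1*0) + o))*√o = (o*((3 + 0) + o))*√o = (o*(3 + o))*√o = o^(3/2)*(3 + o))
(-356604 + 435850)/(-163932 + J(l)) = (-356604 + 435850)/(-163932 + 11^(3/2)*(3 + 11)) = 79246/(-163932 + (11*√11)*14) = 79246/(-163932 + 154*√11)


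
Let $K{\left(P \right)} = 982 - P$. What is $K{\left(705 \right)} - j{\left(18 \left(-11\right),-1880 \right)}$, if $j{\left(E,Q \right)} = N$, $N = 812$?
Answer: $-535$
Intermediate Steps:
$j{\left(E,Q \right)} = 812$
$K{\left(705 \right)} - j{\left(18 \left(-11\right),-1880 \right)} = \left(982 - 705\right) - 812 = 277 - 812 = -535$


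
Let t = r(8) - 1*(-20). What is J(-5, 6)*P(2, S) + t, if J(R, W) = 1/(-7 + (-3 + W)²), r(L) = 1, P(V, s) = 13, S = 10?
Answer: 55/2 ≈ 27.500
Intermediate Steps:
t = 21 (t = 1 - 1*(-20) = 1 + 20 = 21)
J(-5, 6)*P(2, S) + t = 13/(-7 + (-3 + 6)²) + 21 = 13/(-7 + 3²) + 21 = 13/(-7 + 9) + 21 = 13/2 + 21 = 55/2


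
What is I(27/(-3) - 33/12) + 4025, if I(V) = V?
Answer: 16053/4 ≈ 4013.3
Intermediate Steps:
I(27/(-3) - 33/12) + 4025 = (27/(-3) - 33/12) + 4025 = (27*(-⅓) - 33*1/12) + 4025 = (-9 - 11/4) + 4025 = -47/4 + 4025 = 16053/4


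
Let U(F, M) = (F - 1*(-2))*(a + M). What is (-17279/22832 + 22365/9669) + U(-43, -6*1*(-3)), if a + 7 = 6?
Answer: -51175990249/73587536 ≈ -695.44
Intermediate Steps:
a = -1 (a = -7 + 6 = -1)
U(F, M) = (-1 + M)*(2 + F) (U(F, M) = (F - 1*(-2))*(-1 + M) = (F + 2)*(-1 + M) = (2 + F)*(-1 + M) = (-1 + M)*(2 + F))
(-17279/22832 + 22365/9669) + U(-43, -6*1*(-3)) = (-17279/22832 + 22365/9669) + (-2 - 1*(-43) + 2*(-6*1*(-3)) - 43*(-6*1)*(-3)) = (-17279*1/22832 + 22365*(1/9669)) + (-2 + 43 + 2*(-6*(-3)) - (-258)*(-3)) = (-17279/22832 + 7455/3223) + (-2 + 43 + 2*18 - 43*18) = 114522343/73587536 + (-2 + 43 + 36 - 774) = 114522343/73587536 - 697 = -51175990249/73587536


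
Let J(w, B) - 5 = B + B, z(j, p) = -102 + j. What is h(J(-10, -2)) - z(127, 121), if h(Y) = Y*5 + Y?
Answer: -19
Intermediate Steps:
J(w, B) = 5 + 2*B (J(w, B) = 5 + (B + B) = 5 + 2*B)
h(Y) = 6*Y (h(Y) = 5*Y + Y = 6*Y)
h(J(-10, -2)) - z(127, 121) = 6*(5 + 2*(-2)) - (-102 + 127) = 6*(5 - 4) - 1*25 = 6*1 - 25 = 6 - 25 = -19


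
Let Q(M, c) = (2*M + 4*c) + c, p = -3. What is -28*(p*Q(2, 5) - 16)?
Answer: 2884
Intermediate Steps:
Q(M, c) = 2*M + 5*c
-28*(p*Q(2, 5) - 16) = -28*(-3*(2*2 + 5*5) - 16) = -28*(-3*(4 + 25) - 16) = -28*(-3*29 - 16) = -28*(-87 - 16) = -28*(-103) = 2884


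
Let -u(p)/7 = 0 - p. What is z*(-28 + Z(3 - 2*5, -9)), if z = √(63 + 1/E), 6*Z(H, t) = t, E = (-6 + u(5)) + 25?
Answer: -59*√20418/36 ≈ -234.18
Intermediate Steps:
u(p) = 7*p (u(p) = -7*(0 - p) = -(-7)*p = 7*p)
E = 54 (E = (-6 + 7*5) + 25 = (-6 + 35) + 25 = 29 + 25 = 54)
Z(H, t) = t/6
z = √20418/18 (z = √(63 + 1/54) = √(3403/54) = √20418/18 ≈ 7.9384)
z*(-28 + Z(3 - 2*5, -9)) = (√20418/18)*(-28 + (⅙)*(-9)) = (√20418/18)*(-28 - 3/2) = (√20418/18)*(-59/2) = -59*√20418/36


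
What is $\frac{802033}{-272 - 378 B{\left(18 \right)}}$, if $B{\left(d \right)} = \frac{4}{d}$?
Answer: $- \frac{802033}{356} \approx -2252.9$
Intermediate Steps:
$\frac{802033}{-272 - 378 B{\left(18 \right)}} = \frac{802033}{-272 - 378 \cdot \frac{4}{18}} = \frac{802033}{-272 - 378 \cdot 4 \cdot \frac{1}{18}} = \frac{802033}{-272 - 84} = \frac{802033}{-356} = 802033 \left(- \frac{1}{356}\right) = - \frac{802033}{356}$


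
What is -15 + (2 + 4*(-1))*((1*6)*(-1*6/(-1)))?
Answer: -87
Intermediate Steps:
-15 + (2 + 4*(-1))*((1*6)*(-1*6/(-1))) = -15 + (2 - 4)*(6*(-6*(-1))) = -15 - 12*6 = -15 - 2*36 = -15 - 72 = -87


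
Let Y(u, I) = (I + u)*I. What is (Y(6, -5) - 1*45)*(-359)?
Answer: 17950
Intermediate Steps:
Y(u, I) = I*(I + u)
(Y(6, -5) - 1*45)*(-359) = (-5*(-5 + 6) - 1*45)*(-359) = (-5*1 - 45)*(-359) = (-5 - 45)*(-359) = -50*(-359) = 17950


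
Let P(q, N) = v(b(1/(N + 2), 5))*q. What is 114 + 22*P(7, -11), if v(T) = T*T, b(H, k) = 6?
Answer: 5658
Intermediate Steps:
v(T) = T²
P(q, N) = 36*q (P(q, N) = 6²*q = 36*q)
114 + 22*P(7, -11) = 114 + 22*(36*7) = 114 + 22*252 = 114 + 5544 = 5658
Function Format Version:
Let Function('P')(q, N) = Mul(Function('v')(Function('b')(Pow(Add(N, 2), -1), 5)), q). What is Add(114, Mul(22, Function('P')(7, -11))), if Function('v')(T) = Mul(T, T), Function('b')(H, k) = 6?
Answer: 5658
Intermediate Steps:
Function('v')(T) = Pow(T, 2)
Function('P')(q, N) = Mul(36, q) (Function('P')(q, N) = Mul(Pow(6, 2), q) = Mul(36, q))
Add(114, Mul(22, Function('P')(7, -11))) = Add(114, Mul(22, Mul(36, 7))) = Add(114, Mul(22, 252)) = Add(114, 5544) = 5658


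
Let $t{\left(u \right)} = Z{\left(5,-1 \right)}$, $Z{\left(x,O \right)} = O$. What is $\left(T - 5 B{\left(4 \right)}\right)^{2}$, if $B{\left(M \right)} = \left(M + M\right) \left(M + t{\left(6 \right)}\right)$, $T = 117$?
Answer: $9$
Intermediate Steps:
$t{\left(u \right)} = -1$
$B{\left(M \right)} = 2 M \left(-1 + M\right)$ ($B{\left(M \right)} = \left(M + M\right) \left(M - 1\right) = 2 M \left(-1 + M\right)$)
$\left(T - 5 B{\left(4 \right)}\right)^{2} = \left(117 - 5 \cdot 2 \cdot 4 \left(-1 + 4\right)\right)^{2} = \left(117 - 5 \cdot 2 \cdot 4 \cdot 3\right)^{2} = \left(117 - 120\right)^{2} = \left(-3\right)^{2} = 9$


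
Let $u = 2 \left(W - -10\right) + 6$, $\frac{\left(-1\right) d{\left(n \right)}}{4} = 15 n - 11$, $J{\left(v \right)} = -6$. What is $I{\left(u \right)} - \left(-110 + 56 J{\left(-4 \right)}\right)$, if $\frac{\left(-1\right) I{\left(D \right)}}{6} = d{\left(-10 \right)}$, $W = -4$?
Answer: $-3418$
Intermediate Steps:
$d{\left(n \right)} = 44 - 60 n$ ($d{\left(n \right)} = - 4 \left(15 n - 11\right) = - 4 \left(-11 + 15 n\right) = 44 - 60 n$)
$u = 18$ ($u = 2 \left(-4 - -10\right) + 6 = 2 \left(-4 + 10\right) + 6 = 2 \cdot 6 + 6 = 12 + 6 = 18$)
$I{\left(D \right)} = -3864$ ($I{\left(D \right)} = - 6 \left(44 - -600\right) = - 6 \left(44 + 600\right) = \left(-6\right) 644 = -3864$)
$I{\left(u \right)} - \left(-110 + 56 J{\left(-4 \right)}\right) = -3864 + \left(\left(-56\right) \left(-6\right) + 110\right) = -3864 + \left(336 + 110\right) = -3864 + 446 = -3418$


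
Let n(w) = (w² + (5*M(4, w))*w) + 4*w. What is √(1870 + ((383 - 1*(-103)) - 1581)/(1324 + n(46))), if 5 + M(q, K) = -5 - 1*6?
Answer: √1481410/28 ≈ 43.469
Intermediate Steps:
M(q, K) = -16 (M(q, K) = -5 + (-5 - 1*6) = -5 + (-5 - 6) = -5 - 11 = -16)
n(w) = w² - 76*w (n(w) = (w² + (5*(-16))*w) + 4*w = (w² - 80*w) + 4*w = w² - 76*w)
√(1870 + ((383 - 1*(-103)) - 1581)/(1324 + n(46))) = √(1870 + ((383 - 1*(-103)) - 1581)/(1324 + 46*(-76 + 46))) = √(1870 + ((383 + 103) - 1581)/(1324 + 46*(-30))) = √(1870 + (486 - 1581)/(1324 - 1380)) = √(1870 - 1095/(-56)) = √(1870 - 1095*(-1/56)) = √(1870 + 1095/56) = √(105815/56) = √1481410/28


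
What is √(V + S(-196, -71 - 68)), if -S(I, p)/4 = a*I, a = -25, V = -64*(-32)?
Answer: 4*I*√1097 ≈ 132.48*I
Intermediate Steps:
V = 2048
S(I, p) = 100*I (S(I, p) = -(-100)*I = 100*I)
√(V + S(-196, -71 - 68)) = √(2048 + 100*(-196)) = √(2048 - 19600) = √(-17552) = 4*I*√1097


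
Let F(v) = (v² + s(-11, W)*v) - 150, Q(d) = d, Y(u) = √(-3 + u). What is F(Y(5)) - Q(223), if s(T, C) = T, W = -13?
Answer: -371 - 11*√2 ≈ -386.56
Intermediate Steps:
F(v) = -150 + v² - 11*v (F(v) = (v² - 11*v) - 150 = -150 + v² - 11*v)
F(Y(5)) - Q(223) = (-150 + (√(-3 + 5))² - 11*√(-3 + 5)) - 1*223 = (-150 + (√2)² - 11*√2) - 223 = (-150 + 2 - 11*√2) - 223 = (-148 - 11*√2) - 223 = -371 - 11*√2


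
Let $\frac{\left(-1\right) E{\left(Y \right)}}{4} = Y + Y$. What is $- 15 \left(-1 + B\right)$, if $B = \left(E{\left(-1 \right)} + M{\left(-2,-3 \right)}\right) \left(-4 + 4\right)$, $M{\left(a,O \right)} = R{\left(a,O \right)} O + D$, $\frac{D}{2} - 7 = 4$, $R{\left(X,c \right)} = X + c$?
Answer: $15$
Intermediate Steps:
$D = 22$ ($D = 14 + 2 \cdot 4 = 14 + 8 = 22$)
$E{\left(Y \right)} = - 8 Y$ ($E{\left(Y \right)} = - 4 \left(Y + Y\right) = - 4 \cdot 2 Y = - 8 Y$)
$M{\left(a,O \right)} = 22 + O \left(O + a\right)$ ($M{\left(a,O \right)} = \left(a + O\right) O + 22 = \left(O + a\right) O + 22 = O \left(O + a\right) + 22 = 22 + O \left(O + a\right)$)
$B = 0$ ($B = \left(\left(-8\right) \left(-1\right) + \left(22 - 3 \left(-3 - 2\right)\right)\right) \left(-4 + 4\right) = \left(8 + \left(22 - -15\right)\right) 0 = \left(8 + \left(22 + 15\right)\right) 0 = \left(8 + 37\right) 0 = 45 \cdot 0 = 0$)
$- 15 \left(-1 + B\right) = - 15 \left(-1 + 0\right) = \left(-15\right) \left(-1\right) = 15$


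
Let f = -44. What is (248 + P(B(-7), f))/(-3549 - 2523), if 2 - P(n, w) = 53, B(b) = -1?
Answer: -197/6072 ≈ -0.032444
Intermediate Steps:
P(n, w) = -51 (P(n, w) = 2 - 1*53 = 2 - 53 = -51)
(248 + P(B(-7), f))/(-3549 - 2523) = (248 - 51)/(-3549 - 2523) = 197/(-6072) = 197*(-1/6072) = -197/6072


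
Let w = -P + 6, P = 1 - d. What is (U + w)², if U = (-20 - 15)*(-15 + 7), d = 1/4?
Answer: 1301881/16 ≈ 81368.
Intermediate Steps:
d = ¼ ≈ 0.25000
P = ¾ (P = 1 - 1*¼ = 1 - ¼ = ¾ ≈ 0.75000)
U = 280 (U = -35*(-8) = 280)
w = 21/4 (w = -1*¾ + 6 = -¾ + 6 = 21/4 ≈ 5.2500)
(U + w)² = (280 + 21/4)² = (1141/4)² = 1301881/16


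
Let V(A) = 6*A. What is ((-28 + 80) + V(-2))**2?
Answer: 1600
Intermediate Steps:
((-28 + 80) + V(-2))**2 = ((-28 + 80) + 6*(-2))**2 = (52 - 12)**2 = 40**2 = 1600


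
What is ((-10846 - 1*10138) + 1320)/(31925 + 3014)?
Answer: -19664/34939 ≈ -0.56281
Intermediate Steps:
((-10846 - 1*10138) + 1320)/(31925 + 3014) = ((-10846 - 10138) + 1320)/34939 = (-20984 + 1320)*(1/34939) = -19664*1/34939 = -19664/34939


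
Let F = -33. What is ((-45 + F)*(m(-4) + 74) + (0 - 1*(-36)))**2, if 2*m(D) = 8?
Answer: 36578304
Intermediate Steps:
m(D) = 4 (m(D) = (1/2)*8 = 4)
((-45 + F)*(m(-4) + 74) + (0 - 1*(-36)))**2 = ((-45 - 33)*(4 + 74) + (0 - 1*(-36)))**2 = (-78*78 + (0 + 36))**2 = (-6084 + 36)**2 = (-6048)**2 = 36578304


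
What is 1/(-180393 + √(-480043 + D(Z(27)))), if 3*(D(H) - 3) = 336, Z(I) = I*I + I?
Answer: -60131/10847371459 - 2*I*√119982/32542114377 ≈ -5.5434e-6 - 2.1288e-8*I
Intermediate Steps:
Z(I) = I + I² (Z(I) = I² + I = I + I²)
D(H) = 115 (D(H) = 3 + (⅓)*336 = 3 + 112 = 115)
1/(-180393 + √(-480043 + D(Z(27)))) = 1/(-180393 + √(-480043 + 115)) = 1/(-180393 + √(-479928)) = 1/(-180393 + 2*I*√119982)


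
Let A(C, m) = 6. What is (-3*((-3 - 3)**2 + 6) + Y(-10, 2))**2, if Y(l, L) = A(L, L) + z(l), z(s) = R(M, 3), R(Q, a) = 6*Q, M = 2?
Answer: 11664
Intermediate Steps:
z(s) = 12 (z(s) = 6*2 = 12)
Y(l, L) = 18 (Y(l, L) = 6 + 12 = 18)
(-3*((-3 - 3)**2 + 6) + Y(-10, 2))**2 = (-3*((-3 - 3)**2 + 6) + 18)**2 = (-3*((-6)**2 + 6) + 18)**2 = (-3*(36 + 6) + 18)**2 = (-3*42 + 18)**2 = (-126 + 18)**2 = (-108)**2 = 11664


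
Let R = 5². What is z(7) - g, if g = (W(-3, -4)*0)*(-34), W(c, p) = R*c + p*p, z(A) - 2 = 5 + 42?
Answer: 49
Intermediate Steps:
R = 25
z(A) = 49 (z(A) = 2 + (5 + 42) = 2 + 47 = 49)
W(c, p) = p² + 25*c (W(c, p) = 25*c + p*p = 25*c + p² = p² + 25*c)
g = 0 (g = (((-4)² + 25*(-3))*0)*(-34) = ((16 - 75)*0)*(-34) = -59*0*(-34) = 0*(-34) = 0)
z(7) - g = 49 - 1*0 = 49 + 0 = 49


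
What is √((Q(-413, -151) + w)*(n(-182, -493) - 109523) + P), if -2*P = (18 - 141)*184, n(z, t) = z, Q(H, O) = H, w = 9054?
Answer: I*√947949589 ≈ 30789.0*I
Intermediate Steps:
P = 11316 (P = -(18 - 141)*184/2 = -(-123)*184/2 = -½*(-22632) = 11316)
√((Q(-413, -151) + w)*(n(-182, -493) - 109523) + P) = √((-413 + 9054)*(-182 - 109523) + 11316) = √(8641*(-109705) + 11316) = √(-947960905 + 11316) = √(-947949589) = I*√947949589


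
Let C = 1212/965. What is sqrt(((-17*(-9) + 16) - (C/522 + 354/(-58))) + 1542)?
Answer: sqrt(12102887147190)/83955 ≈ 41.438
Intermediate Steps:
C = 1212/965 (C = 1212*(1/965) = 1212/965 ≈ 1.2560)
sqrt(((-17*(-9) + 16) - (C/522 + 354/(-58))) + 1542) = sqrt(((-17*(-9) + 16) - ((1212/965)/522 + 354/(-58))) + 1542) = sqrt(((153 + 16) - ((1212/965)*(1/522) + 354*(-1/58))) + 1542) = sqrt((169 - (202/83955 - 177/29)) + 1542) = sqrt((169 - 1*(-512213/83955)) + 1542) = sqrt((169 + 512213/83955) + 1542) = sqrt(14700608/83955 + 1542) = sqrt(144159218/83955) = sqrt(12102887147190)/83955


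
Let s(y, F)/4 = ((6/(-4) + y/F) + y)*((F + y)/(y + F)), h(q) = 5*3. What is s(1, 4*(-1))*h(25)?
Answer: -45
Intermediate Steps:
h(q) = 15
s(y, F) = -6 + 4*y + 4*y/F (s(y, F) = 4*(((6/(-4) + y/F) + y)*((F + y)/(y + F))) = 4*(((6*(-1/4) + y/F) + y)*((F + y)/(F + y))) = 4*(((-3/2 + y/F) + y)*1) = 4*((-3/2 + y + y/F)*1) = 4*(-3/2 + y + y/F) = -6 + 4*y + 4*y/F)
s(1, 4*(-1))*h(25) = (-6 + 4*1 + 4*1/(4*(-1)))*15 = (-6 + 4 + 4*1/(-4))*15 = (-6 + 4 + 4*1*(-1/4))*15 = (-6 + 4 - 1)*15 = -3*15 = -45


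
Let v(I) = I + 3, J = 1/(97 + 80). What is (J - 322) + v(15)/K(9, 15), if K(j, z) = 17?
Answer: -965695/3009 ≈ -320.94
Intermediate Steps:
J = 1/177 ≈ 0.0056497
v(I) = 3 + I
(J - 322) + v(15)/K(9, 15) = (1/177 - 322) + (3 + 15)/17 = -56993/177 + 18*(1/17) = -56993/177 + 18/17 = -965695/3009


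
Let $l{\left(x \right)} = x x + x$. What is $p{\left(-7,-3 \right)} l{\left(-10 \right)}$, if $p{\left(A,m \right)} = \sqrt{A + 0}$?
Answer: $90 i \sqrt{7} \approx 238.12 i$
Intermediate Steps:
$p{\left(A,m \right)} = \sqrt{A}$
$l{\left(x \right)} = x + x^{2}$ ($l{\left(x \right)} = x^{2} + x = x + x^{2}$)
$p{\left(-7,-3 \right)} l{\left(-10 \right)} = \sqrt{-7} \left(- 10 \left(1 - 10\right)\right) = i \sqrt{7} \left(\left(-10\right) \left(-9\right)\right) = i \sqrt{7} \cdot 90 = 90 i \sqrt{7}$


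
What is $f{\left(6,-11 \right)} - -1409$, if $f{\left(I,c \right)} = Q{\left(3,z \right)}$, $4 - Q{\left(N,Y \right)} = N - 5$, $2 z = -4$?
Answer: $1415$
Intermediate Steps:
$z = -2$ ($z = \frac{1}{2} \left(-4\right) = -2$)
$Q{\left(N,Y \right)} = 9 - N$ ($Q{\left(N,Y \right)} = 4 - \left(N - 5\right) = 4 - \left(-5 + N\right) = 9 - N$)
$f{\left(I,c \right)} = 6$ ($f{\left(I,c \right)} = 9 - 3 = 6$)
$f{\left(6,-11 \right)} - -1409 = 6 - -1409 = 6 + 1409 = 1415$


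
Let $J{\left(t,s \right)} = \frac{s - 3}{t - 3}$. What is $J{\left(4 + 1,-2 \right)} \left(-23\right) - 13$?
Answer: $\frac{89}{2} \approx 44.5$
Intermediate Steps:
$J{\left(t,s \right)} = \frac{-3 + s}{-3 + t}$
$J{\left(4 + 1,-2 \right)} \left(-23\right) - 13 = \frac{-3 - 2}{-3 + \left(4 + 1\right)} \left(-23\right) - 13 = \frac{1}{-3 + 5} \left(-5\right) \left(-23\right) - 13 = \frac{1}{2} \left(-5\right) \left(-23\right) - 13 = \left(- \frac{5}{2}\right) \left(-23\right) - 13 = \frac{115}{2} - 13 = \frac{89}{2}$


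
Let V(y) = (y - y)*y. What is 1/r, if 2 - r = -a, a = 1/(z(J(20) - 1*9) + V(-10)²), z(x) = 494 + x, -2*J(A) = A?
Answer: 475/951 ≈ 0.49947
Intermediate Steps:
J(A) = -A/2
V(y) = 0 (V(y) = 0*y = 0)
a = 1/475 (a = 1/((494 + (-½*20 - 1*9)) + 0²) = 1/((494 + (-10 - 9)) + 0) = 1/((494 - 19) + 0) = 1/(475 + 0) = 1/475 ≈ 0.0021053)
r = 951/475 (r = 2 - (-1)/475 = 2 - 1*(-1/475) = 2 + 1/475 = 951/475 ≈ 2.0021)
1/r = 1/(951/475) = 475/951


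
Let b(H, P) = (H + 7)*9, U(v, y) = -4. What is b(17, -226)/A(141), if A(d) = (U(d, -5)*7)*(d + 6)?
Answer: -18/343 ≈ -0.052478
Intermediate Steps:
b(H, P) = 63 + 9*H (b(H, P) = (7 + H)*9 = 63 + 9*H)
A(d) = -168 - 28*d (A(d) = (-4*7)*(d + 6) = -28*(6 + d) = -168 - 28*d)
b(17, -226)/A(141) = (63 + 9*17)/(-168 - 28*141) = (63 + 153)/(-168 - 3948) = 216/(-4116) = 216*(-1/4116) = -18/343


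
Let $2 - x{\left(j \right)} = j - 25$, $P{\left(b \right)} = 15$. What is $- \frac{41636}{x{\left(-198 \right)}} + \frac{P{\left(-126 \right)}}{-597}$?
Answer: $- \frac{8286689}{44775} \approx -185.07$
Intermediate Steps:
$x{\left(j \right)} = 27 - j$ ($x{\left(j \right)} = 2 - \left(j - 25\right) = 2 - \left(-25 + j\right) = 27 - j$)
$- \frac{41636}{x{\left(-198 \right)}} + \frac{P{\left(-126 \right)}}{-597} = - \frac{41636}{27 - -198} + \frac{15}{-597} = - \frac{41636}{27 + 198} + 15 \left(- \frac{1}{597}\right) = - \frac{41636}{225} - \frac{5}{199} = - \frac{8286689}{44775}$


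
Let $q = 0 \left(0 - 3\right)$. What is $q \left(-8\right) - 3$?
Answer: $-3$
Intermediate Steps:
$q = 0$ ($q = 0 \left(-3\right) = 0$)
$q \left(-8\right) - 3 = 0 \left(-8\right) - 3 = 0 - 3 = -3$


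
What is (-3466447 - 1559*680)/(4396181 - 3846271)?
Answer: -4526567/549910 ≈ -8.2315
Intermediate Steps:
(-3466447 - 1559*680)/(4396181 - 3846271) = (-3466447 - 1060120)/549910 = -4526567*1/549910 = -4526567/549910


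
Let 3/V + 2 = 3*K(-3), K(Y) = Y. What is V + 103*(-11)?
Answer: -12466/11 ≈ -1133.3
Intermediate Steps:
V = -3/11 (V = 3/(-2 + 3*(-3)) = 3/(-2 - 9) = 3/(-11) = 3*(-1/11) = -3/11 ≈ -0.27273)
V + 103*(-11) = -3/11 + 103*(-11) = -3/11 - 1133 = -12466/11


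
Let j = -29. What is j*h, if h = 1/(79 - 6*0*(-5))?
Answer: -29/79 ≈ -0.36709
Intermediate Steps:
h = 1/79 (h = 1/(79 + 0*(-5)) = 1/(79 + 0) = 1/79 ≈ 0.012658)
j*h = -29*1/79 = -29/79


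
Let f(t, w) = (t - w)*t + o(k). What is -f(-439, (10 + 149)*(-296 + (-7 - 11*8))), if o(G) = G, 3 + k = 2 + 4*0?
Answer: 27099471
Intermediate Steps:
k = -1 (k = -3 + (2 + 4*0) = -3 + (2 + 0) = -3 + 2 = -1)
f(t, w) = -1 + t*(t - w) (f(t, w) = (t - w)*t - 1 = t*(t - w) - 1 = -1 + t*(t - w))
-f(-439, (10 + 149)*(-296 + (-7 - 11*8))) = -(-1 + (-439)**2 - 1*(-439)*(10 + 149)*(-296 + (-7 - 11*8))) = -(-1 + 192721 - 1*(-439)*159*(-296 + (-7 - 88))) = -(-1 + 192721 - 1*(-439)*159*(-296 - 95)) = -(-1 + 192721 - 1*(-439)*159*(-391)) = -(-1 + 192721 - 1*(-439)*(-62169)) = -(-1 + 192721 - 27292191) = -1*(-27099471) = 27099471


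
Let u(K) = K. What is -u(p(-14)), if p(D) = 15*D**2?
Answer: -2940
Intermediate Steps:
-u(p(-14)) = -15*(-14)**2 = -15*196 = -1*2940 = -2940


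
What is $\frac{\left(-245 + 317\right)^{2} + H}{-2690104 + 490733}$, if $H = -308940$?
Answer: $\frac{303756}{2199371} \approx 0.13811$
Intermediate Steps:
$\frac{\left(-245 + 317\right)^{2} + H}{-2690104 + 490733} = \frac{\left(-245 + 317\right)^{2} - 308940}{-2690104 + 490733} = \frac{72^{2} - 308940}{-2199371} = \left(5184 - 308940\right) \left(- \frac{1}{2199371}\right) = \left(-303756\right) \left(- \frac{1}{2199371}\right) = \frac{303756}{2199371}$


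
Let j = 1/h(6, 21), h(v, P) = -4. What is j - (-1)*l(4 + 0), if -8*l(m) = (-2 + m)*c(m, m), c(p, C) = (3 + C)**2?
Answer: -25/2 ≈ -12.500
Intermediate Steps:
j = -1/4 (j = 1/(-4) = -1/4 ≈ -0.25000)
l(m) = -(3 + m)**2*(-2 + m)/8 (l(m) = -(-2 + m)*(3 + m)**2/8 = -(3 + m)**2*(-2 + m)/8)
j - (-1)*l(4 + 0) = -1/4 - (-1)*(3 + (4 + 0))**2*(2 - (4 + 0))/8 = -1/4 - (-1)*(3 + 4)**2*(2 - 1*4)/8 = -1/4 - (-1)*(1/8)*7**2*(2 - 4) = -1/4 - (-1)*(1/8)*49*(-2) = -1/4 - (-1)*(-49)/4 = -1/4 - 1*49/4 = -1/4 - 49/4 = -25/2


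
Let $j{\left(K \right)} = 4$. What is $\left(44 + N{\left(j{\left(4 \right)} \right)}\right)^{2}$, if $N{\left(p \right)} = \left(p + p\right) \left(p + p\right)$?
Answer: $11664$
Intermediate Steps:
$N{\left(p \right)} = 4 p^{2}$ ($N{\left(p \right)} = 2 p 2 p = 4 p^{2}$)
$\left(44 + N{\left(j{\left(4 \right)} \right)}\right)^{2} = \left(44 + 4 \cdot 4^{2}\right)^{2} = \left(44 + 4 \cdot 16\right)^{2} = \left(44 + 64\right)^{2} = 108^{2} = 11664$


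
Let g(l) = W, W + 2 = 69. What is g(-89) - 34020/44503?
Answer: 2947681/44503 ≈ 66.236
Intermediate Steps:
W = 67 (W = -2 + 69 = 67)
g(l) = 67
g(-89) - 34020/44503 = 67 - 34020/44503 = 2947681/44503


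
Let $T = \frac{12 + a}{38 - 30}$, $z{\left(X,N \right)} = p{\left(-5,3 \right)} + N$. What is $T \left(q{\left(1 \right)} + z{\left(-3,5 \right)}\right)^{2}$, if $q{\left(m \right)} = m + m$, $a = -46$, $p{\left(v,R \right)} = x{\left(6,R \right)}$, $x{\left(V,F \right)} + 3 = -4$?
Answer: $0$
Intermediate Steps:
$x{\left(V,F \right)} = -7$ ($x{\left(V,F \right)} = -3 - 4 = -7$)
$p{\left(v,R \right)} = -7$
$z{\left(X,N \right)} = -7 + N$
$q{\left(m \right)} = 2 m$
$T = - \frac{17}{4}$ ($T = \frac{12 - 46}{38 - 30} = - \frac{34}{8} = \left(-34\right) \frac{1}{8} = - \frac{17}{4} \approx -4.25$)
$T \left(q{\left(1 \right)} + z{\left(-3,5 \right)}\right)^{2} = - \frac{17 \left(2 \cdot 1 + \left(-7 + 5\right)\right)^{2}}{4} = - \frac{17 \left(2 - 2\right)^{2}}{4} = - \frac{17 \cdot 0^{2}}{4} = \left(- \frac{17}{4}\right) 0 = 0$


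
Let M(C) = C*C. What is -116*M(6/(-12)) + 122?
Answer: 93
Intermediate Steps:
M(C) = C²
-116*M(6/(-12)) + 122 = -116*(6/(-12))² + 122 = -116*(6*(-1/12))² + 122 = -116*(-½)² + 122 = -116*¼ + 122 = -29 + 122 = 93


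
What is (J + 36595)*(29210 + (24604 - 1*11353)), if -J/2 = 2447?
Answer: 1346056161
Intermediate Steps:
J = -4894 (J = -2*2447 = -4894)
(J + 36595)*(29210 + (24604 - 1*11353)) = (-4894 + 36595)*(29210 + (24604 - 1*11353)) = 31701*(29210 + (24604 - 11353)) = 31701*(29210 + 13251) = 31701*42461 = 1346056161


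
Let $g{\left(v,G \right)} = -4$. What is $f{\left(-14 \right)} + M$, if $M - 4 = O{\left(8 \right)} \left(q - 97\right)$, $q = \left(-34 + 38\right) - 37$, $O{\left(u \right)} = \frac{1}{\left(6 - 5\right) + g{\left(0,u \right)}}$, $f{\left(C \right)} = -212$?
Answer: $- \frac{494}{3} \approx -164.67$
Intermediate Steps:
$O{\left(u \right)} = - \frac{1}{3}$ ($O{\left(u \right)} = \frac{1}{\left(6 - 5\right) - 4} = \frac{1}{1 - 4} = \frac{1}{-3} = - \frac{1}{3}$)
$q = -33$ ($q = 4 - 37 = -33$)
$M = \frac{142}{3}$ ($M = 4 - \frac{-33 - 97}{3} = 4 - - \frac{130}{3} = 4 + \frac{130}{3} = \frac{142}{3} \approx 47.333$)
$f{\left(-14 \right)} + M = -212 + \frac{142}{3} = - \frac{494}{3}$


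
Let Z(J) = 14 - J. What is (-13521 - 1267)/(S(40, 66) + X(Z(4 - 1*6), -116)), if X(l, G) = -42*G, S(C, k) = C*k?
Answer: -3697/1878 ≈ -1.9686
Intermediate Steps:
(-13521 - 1267)/(S(40, 66) + X(Z(4 - 1*6), -116)) = (-13521 - 1267)/(40*66 - 42*(-116)) = -14788/(2640 + 4872) = -14788/7512 = -14788*1/7512 = -3697/1878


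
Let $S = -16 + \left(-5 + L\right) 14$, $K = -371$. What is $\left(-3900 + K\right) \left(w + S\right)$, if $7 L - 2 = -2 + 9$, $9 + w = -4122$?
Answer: $17933929$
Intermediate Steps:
$w = -4131$ ($w = -9 - 4122 = -4131$)
$L = \frac{9}{7}$ ($L = \frac{2}{7} + \frac{-2 + 9}{7} = \frac{2}{7} + \frac{1}{7} \cdot 7 = \frac{2}{7} + 1 = \frac{9}{7} \approx 1.2857$)
$S = -68$ ($S = -16 + \left(-5 + \frac{9}{7}\right) 14 = -16 - 52 = -68$)
$\left(-3900 + K\right) \left(w + S\right) = \left(-3900 - 371\right) \left(-4131 - 68\right) = \left(-4271\right) \left(-4199\right) = 17933929$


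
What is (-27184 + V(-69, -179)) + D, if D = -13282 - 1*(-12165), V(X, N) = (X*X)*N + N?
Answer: -880699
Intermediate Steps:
V(X, N) = N + N*X² (V(X, N) = X²*N + N = N*X² + N = N + N*X²)
D = -1117 (D = -13282 + 12165 = -1117)
(-27184 + V(-69, -179)) + D = (-27184 - 179*(1 + (-69)²)) - 1117 = (-27184 - 179*(1 + 4761)) - 1117 = (-27184 - 179*4762) - 1117 = (-27184 - 852398) - 1117 = -879582 - 1117 = -880699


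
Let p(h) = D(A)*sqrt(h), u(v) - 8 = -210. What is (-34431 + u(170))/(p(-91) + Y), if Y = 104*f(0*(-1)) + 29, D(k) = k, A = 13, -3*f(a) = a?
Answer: -1004357/16220 + 450229*I*sqrt(91)/16220 ≈ -61.921 + 264.79*I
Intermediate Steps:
u(v) = -202 (u(v) = 8 - 210 = -202)
f(a) = -a/3
Y = 29 (Y = 104*(-0*(-1)) + 29 = 104*(-1/3*0) + 29 = 104*0 + 29 = 0 + 29 = 29)
p(h) = 13*sqrt(h)
(-34431 + u(170))/(p(-91) + Y) = (-34431 - 202)/(13*sqrt(-91) + 29) = -34633/(13*(I*sqrt(91)) + 29) = -34633/(13*I*sqrt(91) + 29) = -34633/(29 + 13*I*sqrt(91))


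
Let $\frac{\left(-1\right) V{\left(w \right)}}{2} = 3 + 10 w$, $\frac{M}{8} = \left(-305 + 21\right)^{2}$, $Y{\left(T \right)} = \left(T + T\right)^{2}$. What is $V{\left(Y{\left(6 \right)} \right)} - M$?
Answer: $-648134$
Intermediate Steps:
$Y{\left(T \right)} = 4 T^{2}$ ($Y{\left(T \right)} = \left(2 T\right)^{2} = 4 T^{2}$)
$M = 645248$ ($M = 8 \left(-305 + 21\right)^{2} = 8 \left(-284\right)^{2} = 8 \cdot 80656 = 645248$)
$V{\left(w \right)} = -6 - 20 w$ ($V{\left(w \right)} = - 2 \left(3 + 10 w\right) = -6 - 20 w$)
$V{\left(Y{\left(6 \right)} \right)} - M = \left(-6 - 20 \cdot 4 \cdot 6^{2}\right) - 645248 = \left(-6 - 20 \cdot 4 \cdot 36\right) - 645248 = \left(-6 - 2880\right) - 645248 = -2886 - 645248 = -648134$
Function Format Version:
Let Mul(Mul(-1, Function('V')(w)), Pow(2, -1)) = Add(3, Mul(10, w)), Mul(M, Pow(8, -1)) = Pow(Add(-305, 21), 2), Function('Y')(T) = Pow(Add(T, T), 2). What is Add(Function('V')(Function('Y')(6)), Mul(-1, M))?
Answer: -648134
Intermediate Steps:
Function('Y')(T) = Mul(4, Pow(T, 2)) (Function('Y')(T) = Pow(Mul(2, T), 2) = Mul(4, Pow(T, 2)))
M = 645248 (M = Mul(8, Pow(Add(-305, 21), 2)) = Mul(8, Pow(-284, 2)) = Mul(8, 80656) = 645248)
Function('V')(w) = Add(-6, Mul(-20, w)) (Function('V')(w) = Mul(-2, Add(3, Mul(10, w))) = Add(-6, Mul(-20, w)))
Add(Function('V')(Function('Y')(6)), Mul(-1, M)) = Add(Add(-6, Mul(-20, Mul(4, Pow(6, 2)))), Mul(-1, 645248)) = Add(Add(-6, Mul(-20, Mul(4, 36))), -645248) = Add(Add(-6, Mul(-20, 144)), -645248) = Add(Add(-6, -2880), -645248) = Add(-2886, -645248) = -648134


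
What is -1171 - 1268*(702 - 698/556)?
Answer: -123670407/139 ≈ -8.8972e+5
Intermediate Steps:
-1171 - 1268*(702 - 698/556) = -1171 - 1268*(702 - 698*1/556) = -1171 - 1268*(702 - 349/278) = -1171 - 1268*194807/278 = -1171 - 123507638/139 = -123670407/139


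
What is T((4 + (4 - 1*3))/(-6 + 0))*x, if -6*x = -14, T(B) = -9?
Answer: -21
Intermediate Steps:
x = 7/3 (x = -⅙*(-14) = 7/3 ≈ 2.3333)
T((4 + (4 - 1*3))/(-6 + 0))*x = -9*7/3 = -21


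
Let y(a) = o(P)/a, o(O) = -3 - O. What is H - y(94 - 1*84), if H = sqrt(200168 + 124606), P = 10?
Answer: 13/10 + 3*sqrt(36086) ≈ 571.19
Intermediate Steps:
H = 3*sqrt(36086) (H = sqrt(324774) = 3*sqrt(36086) ≈ 569.89)
y(a) = -13/a (y(a) = (-3 - 1*10)/a = (-3 - 10)/a = -13/a)
H - y(94 - 1*84) = 3*sqrt(36086) - (-13)/(94 - 1*84) = 3*sqrt(36086) - (-13)/(94 - 84) = 3*sqrt(36086) - (-13)/10 = 3*sqrt(36086) - 1*(-13/10) = 3*sqrt(36086) + 13/10 = 13/10 + 3*sqrt(36086)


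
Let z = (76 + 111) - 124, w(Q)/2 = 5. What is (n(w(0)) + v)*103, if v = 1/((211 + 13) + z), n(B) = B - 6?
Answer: 118347/287 ≈ 412.36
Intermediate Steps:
w(Q) = 10 (w(Q) = 2*5 = 10)
n(B) = -6 + B
z = 63 (z = 187 - 124 = 63)
v = 1/287 (v = 1/((211 + 13) + 63) = 1/(224 + 63) = 1/287 ≈ 0.0034843)
(n(w(0)) + v)*103 = ((-6 + 10) + 1/287)*103 = (4 + 1/287)*103 = (1149/287)*103 = 118347/287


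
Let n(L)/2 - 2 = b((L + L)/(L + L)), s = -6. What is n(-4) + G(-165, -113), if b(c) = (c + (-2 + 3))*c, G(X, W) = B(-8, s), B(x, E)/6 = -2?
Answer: -4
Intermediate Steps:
B(x, E) = -12 (B(x, E) = 6*(-2) = -12)
G(X, W) = -12
b(c) = c*(1 + c) (b(c) = (c + 1)*c = (1 + c)*c = c*(1 + c))
n(L) = 8 (n(L) = 4 + 2*(((L + L)/(L + L))*(1 + (L + L)/(L + L))) = 4 + 2*(((2*L)/((2*L)))*(1 + (2*L)/((2*L)))) = 4 + 2*(((2*L)*(1/(2*L)))*(1 + (2*L)*(1/(2*L)))) = 4 + 2*(1*(1 + 1)) = 4 + 2*(1*2) = 4 + 2*2 = 4 + 4 = 8)
n(-4) + G(-165, -113) = 8 - 12 = -4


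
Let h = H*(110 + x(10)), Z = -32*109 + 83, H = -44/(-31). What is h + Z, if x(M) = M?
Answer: -100275/31 ≈ -3234.7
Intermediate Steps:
H = 44/31 (H = -44*(-1/31) = 44/31 ≈ 1.4194)
Z = -3405 (Z = -3488 + 83 = -3405)
h = 5280/31 (h = 44*(110 + 10)/31 = (44/31)*120 = 5280/31 ≈ 170.32)
h + Z = 5280/31 - 3405 = -100275/31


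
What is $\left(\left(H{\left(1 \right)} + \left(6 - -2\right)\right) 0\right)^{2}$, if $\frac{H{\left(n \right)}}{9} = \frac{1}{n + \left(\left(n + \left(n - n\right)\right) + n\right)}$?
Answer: $0$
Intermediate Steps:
$H{\left(n \right)} = \frac{3}{n}$ ($H{\left(n \right)} = \frac{9}{n + \left(\left(n + \left(n - n\right)\right) + n\right)} = \frac{9}{n + \left(\left(n + 0\right) + n\right)} = \frac{9}{n + \left(n + n\right)} = \frac{9}{n + 2 n} = \frac{9}{3 n} = 9 \frac{1}{3 n} = \frac{3}{n}$)
$\left(\left(H{\left(1 \right)} + \left(6 - -2\right)\right) 0\right)^{2} = \left(\left(\frac{3}{1} + \left(6 - -2\right)\right) 0\right)^{2} = \left(\left(3 \cdot 1 + \left(6 + 2\right)\right) 0\right)^{2} = \left(\left(3 + 8\right) 0\right)^{2} = \left(11 \cdot 0\right)^{2} = 0^{2} = 0$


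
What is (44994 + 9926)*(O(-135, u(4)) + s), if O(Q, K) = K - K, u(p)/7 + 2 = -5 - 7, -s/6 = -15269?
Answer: 5031440880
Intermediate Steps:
s = 91614 (s = -6*(-15269) = 91614)
u(p) = -98 (u(p) = -14 + 7*(-5 - 7) = -14 + 7*(-12) = -14 - 84 = -98)
O(Q, K) = 0
(44994 + 9926)*(O(-135, u(4)) + s) = (44994 + 9926)*(0 + 91614) = 54920*91614 = 5031440880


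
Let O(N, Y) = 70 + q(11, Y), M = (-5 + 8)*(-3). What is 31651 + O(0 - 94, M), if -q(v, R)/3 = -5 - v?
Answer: 31769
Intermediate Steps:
q(v, R) = 15 + 3*v (q(v, R) = -3*(-5 - v) = 15 + 3*v)
M = -9 (M = 3*(-3) = -9)
O(N, Y) = 118 (O(N, Y) = 70 + (15 + 3*11) = 70 + (15 + 33) = 70 + 48 = 118)
31651 + O(0 - 94, M) = 31651 + 118 = 31769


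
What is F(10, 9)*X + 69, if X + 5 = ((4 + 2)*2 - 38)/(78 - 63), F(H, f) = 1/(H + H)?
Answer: 20599/300 ≈ 68.663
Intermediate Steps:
F(H, f) = 1/(2*H)
X = -101/15 (X = -5 + ((4 + 2)*2 - 38)/(78 - 63) = -5 + (6*2 - 38)/15 = -5 + (12 - 38)*(1/15) = -5 - 26*1/15 = -5 - 26/15 = -101/15 ≈ -6.7333)
F(10, 9)*X + 69 = ((1/2)/10)*(-101/15) + 69 = ((1/2)*(1/10))*(-101/15) + 69 = (1/20)*(-101/15) + 69 = -101/300 + 69 = 20599/300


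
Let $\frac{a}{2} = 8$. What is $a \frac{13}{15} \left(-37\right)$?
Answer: $- \frac{7696}{15} \approx -513.07$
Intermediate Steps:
$a = 16$ ($a = 2 \cdot 8 = 16$)
$a \frac{13}{15} \left(-37\right) = 16 \cdot \frac{13}{15} \left(-37\right) = \frac{208}{15} \left(-37\right) = - \frac{7696}{15}$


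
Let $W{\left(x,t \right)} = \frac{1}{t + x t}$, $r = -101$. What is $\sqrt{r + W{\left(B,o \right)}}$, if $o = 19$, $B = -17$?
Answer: $\frac{i \sqrt{583395}}{76} \approx 10.05 i$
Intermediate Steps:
$W{\left(x,t \right)} = \frac{1}{t + t x}$
$\sqrt{r + W{\left(B,o \right)}} = \sqrt{-101 + \frac{1}{19 \left(1 - 17\right)}} = \sqrt{-101 + \frac{1}{19 \left(-16\right)}} = \sqrt{-101 + \frac{1}{19} \left(- \frac{1}{16}\right)} = \sqrt{-101 - \frac{1}{304}} = \sqrt{- \frac{30705}{304}} = \frac{i \sqrt{583395}}{76}$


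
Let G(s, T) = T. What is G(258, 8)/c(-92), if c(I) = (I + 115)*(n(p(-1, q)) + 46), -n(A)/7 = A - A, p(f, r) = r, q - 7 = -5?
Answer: 4/529 ≈ 0.0075614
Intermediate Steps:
q = 2 (q = 7 - 5 = 2)
n(A) = 0 (n(A) = -7*(A - A) = -7*0 = 0)
c(I) = 5290 + 46*I (c(I) = (I + 115)*(0 + 46) = (115 + I)*46 = 5290 + 46*I)
G(258, 8)/c(-92) = 8/(5290 + 46*(-92)) = 8/(5290 - 4232) = 8/1058 = 8*(1/1058) = 4/529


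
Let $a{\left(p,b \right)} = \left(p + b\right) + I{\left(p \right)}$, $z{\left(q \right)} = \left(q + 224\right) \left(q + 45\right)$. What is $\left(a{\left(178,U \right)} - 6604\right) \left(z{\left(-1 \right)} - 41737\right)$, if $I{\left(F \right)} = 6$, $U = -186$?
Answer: $210896550$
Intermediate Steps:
$z{\left(q \right)} = \left(45 + q\right) \left(224 + q\right)$ ($z{\left(q \right)} = \left(224 + q\right) \left(45 + q\right) = \left(45 + q\right) \left(224 + q\right)$)
$a{\left(p,b \right)} = 6 + b + p$ ($a{\left(p,b \right)} = \left(p + b\right) + 6 = \left(b + p\right) + 6 = 6 + b + p$)
$\left(a{\left(178,U \right)} - 6604\right) \left(z{\left(-1 \right)} - 41737\right) = \left(\left(6 - 186 + 178\right) - 6604\right) \left(\left(10080 + \left(-1\right)^{2} + 269 \left(-1\right)\right) - 41737\right) = \left(-2 - 6604\right) \left(\left(10080 + 1 - 269\right) - 41737\right) = - 6606 \left(9812 - 41737\right) = \left(-6606\right) \left(-31925\right) = 210896550$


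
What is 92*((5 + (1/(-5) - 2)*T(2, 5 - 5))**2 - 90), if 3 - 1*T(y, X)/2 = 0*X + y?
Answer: -206172/25 ≈ -8246.9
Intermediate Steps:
T(y, X) = 6 - 2*y (T(y, X) = 6 - 2*(0*X + y) = 6 - 2*(0 + y) = 6 - 2*y)
92*((5 + (1/(-5) - 2)*T(2, 5 - 5))**2 - 90) = 92*((5 + (1/(-5) - 2)*(6 - 2*2))**2 - 90) = 92*((5 + (-1/5 - 2)*(6 - 4))**2 - 90) = 92*((5 - 11/5*2)**2 - 90) = 92*((5 - 22/5)**2 - 90) = 92*((3/5)**2 - 90) = 92*(9/25 - 90) = 92*(-2241/25) = -206172/25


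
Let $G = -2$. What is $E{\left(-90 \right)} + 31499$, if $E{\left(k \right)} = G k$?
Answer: $31679$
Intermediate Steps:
$E{\left(k \right)} = - 2 k$
$E{\left(-90 \right)} + 31499 = \left(-2\right) \left(-90\right) + 31499 = 180 + 31499 = 31679$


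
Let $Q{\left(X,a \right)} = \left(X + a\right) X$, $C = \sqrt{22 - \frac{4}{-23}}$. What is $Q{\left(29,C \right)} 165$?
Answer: $138765 + \frac{4785 \sqrt{11730}}{23} \approx 1.613 \cdot 10^{5}$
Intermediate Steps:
$C = \frac{\sqrt{11730}}{23}$ ($C = \sqrt{22 - - \frac{4}{23}} = \sqrt{22 + \frac{4}{23}} = \sqrt{\frac{510}{23}} = \frac{\sqrt{11730}}{23} \approx 4.7089$)
$Q{\left(X,a \right)} = X \left(X + a\right)$
$Q{\left(29,C \right)} 165 = 29 \left(29 + \frac{\sqrt{11730}}{23}\right) 165 = \left(841 + \frac{29 \sqrt{11730}}{23}\right) 165 = 138765 + \frac{4785 \sqrt{11730}}{23}$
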